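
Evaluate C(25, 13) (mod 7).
0

Using Lucas' theorem:
Write n=25 and k=13 in base 7:
n in base 7: [3, 4]
k in base 7: [1, 6]
C(25,13) mod 7 = ∏ C(n_i, k_i) mod 7
Digit binomials (mod 7): C(3,1) = 3; C(4,6) = 0 (k_i > n_i)
Product: 3 × 0 = 0 ≡ 0 (mod 7)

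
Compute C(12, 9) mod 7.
3

Using Lucas' theorem:
Write n=12 and k=9 in base 7:
n in base 7: [1, 5]
k in base 7: [1, 2]
C(12,9) mod 7 = ∏ C(n_i, k_i) mod 7
Digit binomials (mod 7): C(1,1) = 1; C(5,2) = 10 ≡ 3
Product: 1 × 3 = 3 ≡ 3 (mod 7)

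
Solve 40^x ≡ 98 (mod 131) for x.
57

Baby-step giant-step with step n = ⌈√131⌉ = 12.
Baby steps 40^j mod 131 (j:value) for j=0..11: 0:1, 1:40, 2:28, 3:72, 4:129, 5:51, 6:75, 7:118, 8:4, 9:29, 10:112, 11:26.
Giant-step multiplier: 40^(-12) ≡ 40^(130-12) = 40^118 ≡ 49 (mod 131).
Giant steps γ_i = 98·49^i mod 131: γ_0=98, γ_1=86, γ_2=22, γ_3=30, γ_4=29 (in table at j=9).
x = i·n + j = 4·12 + 9 = 57.
Check: 40^57 ≡ 98 (mod 131).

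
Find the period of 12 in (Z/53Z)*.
52

53 is prime, so ord(12) divides φ(53) = 52.
Divisors of 52: 1, 2, 4, 13, 26, 52.
Repeated squaring: 12^1 ≡ 12, 12^2 ≡ 38, 12^4 ≡ 13, 12^8 ≡ 10, 12^16 ≡ 47, 12^32 ≡ 36 (mod 53).
Test 12^d mod 53 for each divisor d in increasing order:
12^1 ≡ 12
12^2 ≡ 38
12^4 ≡ 13
12^13 = 12^8·12^4·12^1 ≡ 23
12^26 = 12^16·12^8·12^2 ≡ 52
12^52 = 12^32·12^16·12^4 ≡ 1  ← first divisor giving 1
The order is 52.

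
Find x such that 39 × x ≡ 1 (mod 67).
55

gcd(39, 67) = 1, so the inverse exists.
Extended Euclidean algorithm on (67, 39):
67 = 1 × 39 + 28  ⟹  28 = (1)·67 + (-1)·39
39 = 1 × 28 + 11  ⟹  11 = (-1)·67 + (2)·39
28 = 2 × 11 + 6  ⟹  6 = (3)·67 + (-5)·39
11 = 1 × 6 + 5  ⟹  5 = (-4)·67 + (7)·39
6 = 1 × 5 + 1  ⟹  1 = (7)·67 + (-12)·39
So (-12)·39 ≡ 1 (mod 67), i.e. 39^(-1) ≡ -12 ≡ 55 (mod 67).
Check: 39 × 55 = 2145 ≡ 1 (mod 67)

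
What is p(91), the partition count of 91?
64112359

p(n) counts ways to write n as a sum of positive integers (order ignored).
Euler's pentagonal recurrence: p(k) = p(k-1) + p(k-2) - p(k-5) - p(k-7) + p(k-12) + p(k-15) - ... (offsets j(3j∓1)/2, signs ++--, p(0)=1, p(<0)=0).
DP table for k = 0..90: p(0)=1, p(1)=1, p(2)=2, p(3)=3, p(4)=5, p(5)=7, p(6)=11, p(7)=15, p(8)=22, p(9)=30, p(10)=42, p(11)=56, p(12)=77, p(13)=101, p(14)=135, p(15)=176, p(16)=231, p(17)=297, p(18)=385, p(19)=490, p(20)=627, p(21)=792, p(22)=1002, p(23)=1255, p(24)=1575, p(25)=1958, p(26)=2436, p(27)=3010, p(28)=3718, p(29)=4565, p(30)=5604, p(31)=6842, p(32)=8349, p(33)=10143, p(34)=12310, p(35)=14883, p(36)=17977, p(37)=21637, p(38)=26015, p(39)=31185, p(40)=37338, p(41)=44583, p(42)=53174, p(43)=63261, p(44)=75175, p(45)=89134, p(46)=105558, p(47)=124754, p(48)=147273, p(49)=173525, p(50)=204226, p(51)=239943, p(52)=281589, p(53)=329931, p(54)=386155, p(55)=451276, p(56)=526823, p(57)=614154, p(58)=715220, p(59)=831820, p(60)=966467, p(61)=1121505, p(62)=1300156, p(63)=1505499, p(64)=1741630, p(65)=2012558, p(66)=2323520, p(67)=2679689, p(68)=3087735, p(69)=3554345, p(70)=4087968, p(71)=4697205, p(72)=5392783, p(73)=6185689, p(74)=7089500, p(75)=8118264, p(76)=9289091, p(77)=10619863, p(78)=12132164, p(79)=13848650, p(80)=15796476, p(81)=18004327, p(82)=20506255, p(83)=23338469, p(84)=26543660, p(85)=30167357, p(86)=34262962, p(87)=38887673, p(88)=44108109, p(89)=49995925, p(90)=56634173.
Final step: p(91) = p(90) + p(89) - p(86) - p(84) + p(79) + p(76) - p(69) - p(65) + p(56) + p(51) - p(40) - p(34) + p(21) + p(14)
= 56634173 + 49995925 - 34262962 - 26543660 + 13848650 + 9289091 - 3554345 - 2012558 + 526823 + 239943 - 37338 - 12310 + 792 + 135
= 64112359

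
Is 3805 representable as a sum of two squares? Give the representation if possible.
18² + 59² (a=18, b=59)

Factorization: 3805 = 5 × 761
By Fermat: n is sum of two squares iff every prime p ≡ 3 (mod 4) appears to even power.
All primes ≡ 3 (mod 4) appear to even power.
Search a = 0, 1, 2, … for 3805 - a² a perfect square: first hit at a = 18: 3805 - 324 = 3481 = 59².
3805 = 18² + 59² = 324 + 3481 ✓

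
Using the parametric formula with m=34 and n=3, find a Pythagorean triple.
(1147, 204, 1165)

Euclid's formula: a = m² - n², b = 2mn, c = m² + n²
m = 34, n = 3
a = 34² - 3² = 1156 - 9 = 1147
b = 2 × 34 × 3 = 204
c = 34² + 3² = 1156 + 9 = 1165
Verification: 1147² + 204² = 1315609 + 41616 = 1357225 = 1165² ✓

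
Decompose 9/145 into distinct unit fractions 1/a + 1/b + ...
1/17 + 1/309 + 1/108813 + 1/13813538318 + 1/381627681711894999930

Greedy algorithm:
9/145: ceiling(145/9) = 17, use 1/17
8/2465: ceiling(2465/8) = 309, use 1/309
7/761685: ceiling(761685/7) = 108813, use 1/108813
2/27627076635: ceiling(27627076635/2) = 13813538318, use 1/13813538318
1/381627681711894999930: ceiling(381627681711894999930/1) = 381627681711894999930, use 1/381627681711894999930
Result: 9/145 = 1/17 + 1/309 + 1/108813 + 1/13813538318 + 1/381627681711894999930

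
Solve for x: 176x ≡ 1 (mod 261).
218

gcd(176, 261) = 1, so the inverse exists.
Extended Euclidean algorithm on (261, 176):
261 = 1 × 176 + 85  ⟹  85 = (1)·261 + (-1)·176
176 = 2 × 85 + 6  ⟹  6 = (-2)·261 + (3)·176
85 = 14 × 6 + 1  ⟹  1 = (29)·261 + (-43)·176
So (-43)·176 ≡ 1 (mod 261), i.e. 176^(-1) ≡ -43 ≡ 218 (mod 261).
Check: 176 × 218 = 38368 ≡ 1 (mod 261)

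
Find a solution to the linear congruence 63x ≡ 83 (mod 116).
x ≡ 5 (mod 116)

gcd(63, 116) = 1, which divides 83, so solutions exist.
Find 63^(-1) mod 116 by the extended Euclidean algorithm:
116 = 1 × 63 + 53  ⟹  53 = (1)·116 + (-1)·63
63 = 1 × 53 + 10  ⟹  10 = (-1)·116 + (2)·63
53 = 5 × 10 + 3  ⟹  3 = (6)·116 + (-11)·63
10 = 3 × 3 + 1  ⟹  1 = (-19)·116 + (35)·63
So (35)·63 ≡ 1 (mod 116), i.e. 63^(-1) ≡ 35 (mod 116).
x ≡ 35 × 83 = 2905 ≡ 5 (mod 116).
Check: 63 × 5 = 315 ≡ 83 (mod 116).
Unique solution: x ≡ 5 (mod 116)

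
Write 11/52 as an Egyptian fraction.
1/5 + 1/87 + 1/22620

Greedy algorithm:
11/52: ceiling(52/11) = 5, use 1/5
3/260: ceiling(260/3) = 87, use 1/87
1/22620: ceiling(22620/1) = 22620, use 1/22620
Result: 11/52 = 1/5 + 1/87 + 1/22620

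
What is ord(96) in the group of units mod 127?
126

127 is prime, so ord(96) divides φ(127) = 126.
Divisors of 126: 1, 2, 3, 6, 7, 9, 14, 18, 21, 42, 63, 126.
Repeated squaring: 96^1 ≡ 96, 96^2 ≡ 72, 96^4 ≡ 104, 96^8 ≡ 21, 96^16 ≡ 60, 96^32 ≡ 44, 96^64 ≡ 31 (mod 127).
Test 96^d mod 127 for each divisor d in increasing order:
96^1 ≡ 96
96^2 ≡ 72
96^3 = 96^2·96^1 ≡ 54
96^6 = 96^4·96^2 ≡ 122
96^7 = 96^4·96^2·96^1 ≡ 28
96^9 = 96^8·96^1 ≡ 111
96^14 = 96^8·96^4·96^2 ≡ 22
96^18 = 96^16·96^2 ≡ 2
96^21 = 96^16·96^4·96^1 ≡ 108
96^42 = 96^32·96^8·96^2 ≡ 107
96^63 = 96^32·96^16·96^8·96^4·96^2·96^1 ≡ 126
96^126 = 96^64·96^32·96^16·96^8·96^4·96^2 ≡ 1  ← first divisor giving 1
The order is 126.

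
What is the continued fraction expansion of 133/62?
[2; 6, 1, 8]

Euclidean algorithm steps:
133 = 2 × 62 + 9
62 = 6 × 9 + 8
9 = 1 × 8 + 1
8 = 8 × 1 + 0
Continued fraction: [2; 6, 1, 8]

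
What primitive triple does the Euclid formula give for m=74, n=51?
(2875, 7548, 8077)

Euclid's formula: a = m² - n², b = 2mn, c = m² + n²
m = 74, n = 51
a = 74² - 51² = 5476 - 2601 = 2875
b = 2 × 74 × 51 = 7548
c = 74² + 51² = 5476 + 2601 = 8077
Verification: 2875² + 7548² = 8265625 + 56972304 = 65237929 = 8077² ✓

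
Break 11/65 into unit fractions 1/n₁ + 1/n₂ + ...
1/6 + 1/390

Greedy algorithm:
11/65: ceiling(65/11) = 6, use 1/6
1/390: ceiling(390/1) = 390, use 1/390
Result: 11/65 = 1/6 + 1/390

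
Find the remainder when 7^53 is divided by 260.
167

Repeated squaring. Binary of 53 = 110101.
7^1 ≡ 7 (mod 260); 7^2 ≡ 49 (mod 260); 7^4 ≡ 61 (mod 260); 7^8 ≡ 81 (mod 260); 7^16 ≡ 61 (mod 260); 7^32 ≡ 81 (mod 260)
7^53 = 7^1 × 7^4 × 7^16 × 7^32 ≡ 167 (mod 260)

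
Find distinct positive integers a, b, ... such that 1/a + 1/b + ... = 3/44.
1/15 + 1/660

Greedy algorithm:
3/44: ceiling(44/3) = 15, use 1/15
1/660: ceiling(660/1) = 660, use 1/660
Result: 3/44 = 1/15 + 1/660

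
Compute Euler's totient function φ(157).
156

157 = 157
φ(n) = n × ∏(1 - 1/p) for each prime p dividing n
φ(157) = 157 × (1 - 1/157) = 156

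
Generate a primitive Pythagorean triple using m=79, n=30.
(5341, 4740, 7141)

Euclid's formula: a = m² - n², b = 2mn, c = m² + n²
m = 79, n = 30
a = 79² - 30² = 6241 - 900 = 5341
b = 2 × 79 × 30 = 4740
c = 79² + 30² = 6241 + 900 = 7141
Verification: 5341² + 4740² = 28526281 + 22467600 = 50993881 = 7141² ✓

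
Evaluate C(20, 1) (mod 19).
1

Using Lucas' theorem:
Write n=20 and k=1 in base 19:
n in base 19: [1, 1]
k in base 19: [0, 1]
C(20,1) mod 19 = ∏ C(n_i, k_i) mod 19
Digit binomials (mod 19): C(1,0) = 1; C(1,1) = 1
Product: 1 × 1 = 1 ≡ 1 (mod 19)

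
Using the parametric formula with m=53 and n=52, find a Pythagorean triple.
(105, 5512, 5513)

Euclid's formula: a = m² - n², b = 2mn, c = m² + n²
m = 53, n = 52
a = 53² - 52² = 2809 - 2704 = 105
b = 2 × 53 × 52 = 5512
c = 53² + 52² = 2809 + 2704 = 5513
Verification: 105² + 5512² = 11025 + 30382144 = 30393169 = 5513² ✓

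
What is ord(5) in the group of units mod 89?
44

89 is prime, so ord(5) divides φ(89) = 88.
Divisors of 88: 1, 2, 4, 8, 11, 22, 44, 88.
Repeated squaring: 5^1 ≡ 5, 5^2 ≡ 25, 5^4 ≡ 2, 5^8 ≡ 4, 5^16 ≡ 16, 5^32 ≡ 78, 5^64 ≡ 32 (mod 89).
Test 5^d mod 89 for each divisor d in increasing order:
5^1 ≡ 5
5^2 ≡ 25
5^4 ≡ 2
5^8 ≡ 4
5^11 = 5^8·5^2·5^1 ≡ 55
5^22 = 5^16·5^4·5^2 ≡ 88
5^44 = 5^32·5^8·5^4 ≡ 1  ← first divisor giving 1
The order is 44.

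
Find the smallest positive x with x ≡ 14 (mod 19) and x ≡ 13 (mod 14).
223

Using Chinese Remainder Theorem:
M = 19 × 14 = 266
M1 = 14, M2 = 19
y1 = 14^(-1) mod 19 = 15
y2 = 19^(-1) mod 14 = 3
x = (14×14×15 + 13×19×3) mod 266 = 223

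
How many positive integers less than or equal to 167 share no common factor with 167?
166

167 = 167
φ(n) = n × ∏(1 - 1/p) for each prime p dividing n
φ(167) = 167 × (1 - 1/167) = 166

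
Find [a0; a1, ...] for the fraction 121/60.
[2; 60]

Euclidean algorithm steps:
121 = 2 × 60 + 1
60 = 60 × 1 + 0
Continued fraction: [2; 60]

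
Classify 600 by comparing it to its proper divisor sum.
abundant

Proper divisors of 600: sum = 1 + 2 + 3 + 4 + 5 + 6 + 8 + 10 + ... + 120 + 150 + 200 + 300 (23 divisors) = 1260
Since 1260 > 600, 600 is abundant.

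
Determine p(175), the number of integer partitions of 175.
435157697830

p(n) counts ways to write n as a sum of positive integers (order ignored).
Euler's pentagonal recurrence: p(k) = p(k-1) + p(k-2) - p(k-5) - p(k-7) + p(k-12) + p(k-15) - ... (offsets j(3j∓1)/2, signs ++--, p(0)=1, p(<0)=0).
DP table for k = 0..174: p(0)=1, p(1)=1, p(2)=2, p(3)=3, p(4)=5, p(5)=7, p(6)=11, p(7)=15, p(8)=22, p(9)=30, p(10)=42, p(11)=56, p(12)=77, p(13)=101, p(14)=135, p(15)=176, p(16)=231, p(17)=297, p(18)=385, p(19)=490, p(20)=627, p(21)=792, p(22)=1002, p(23)=1255, p(24)=1575, p(25)=1958, p(26)=2436, p(27)=3010, p(28)=3718, p(29)=4565, p(30)=5604, p(31)=6842, p(32)=8349, p(33)=10143, p(34)=12310, p(35)=14883, p(36)=17977, p(37)=21637, p(38)=26015, p(39)=31185, p(40)=37338, p(41)=44583, p(42)=53174, p(43)=63261, p(44)=75175, p(45)=89134, p(46)=105558, p(47)=124754, p(48)=147273, p(49)=173525, p(50)=204226, p(51)=239943, p(52)=281589, p(53)=329931, p(54)=386155, p(55)=451276, p(56)=526823, p(57)=614154, p(58)=715220, p(59)=831820, p(60)=966467, p(61)=1121505, p(62)=1300156, p(63)=1505499, p(64)=1741630, p(65)=2012558, p(66)=2323520, p(67)=2679689, p(68)=3087735, p(69)=3554345, p(70)=4087968, p(71)=4697205, p(72)=5392783, p(73)=6185689, p(74)=7089500, p(75)=8118264, p(76)=9289091, p(77)=10619863, p(78)=12132164, p(79)=13848650, p(80)=15796476, p(81)=18004327, p(82)=20506255, p(83)=23338469, p(84)=26543660, p(85)=30167357, p(86)=34262962, p(87)=38887673, p(88)=44108109, p(89)=49995925, p(90)=56634173, p(91)=64112359, p(92)=72533807, p(93)=82010177, p(94)=92669720, p(95)=104651419, p(96)=118114304, p(97)=133230930, p(98)=150198136, p(99)=169229875, p(100)=190569292, p(101)=214481126, p(102)=241265379, p(103)=271248950, p(104)=304801365, p(105)=342325709, p(106)=384276336, p(107)=431149389, p(108)=483502844, p(109)=541946240, p(110)=607163746, p(111)=679903203, p(112)=761002156, p(113)=851376628, p(114)=952050665, p(115)=1064144451, p(116)=1188908248, p(117)=1327710076, p(118)=1482074143, p(119)=1653668665, p(120)=1844349560, p(121)=2056148051, p(122)=2291320912, p(123)=2552338241, p(124)=2841940500, p(125)=3163127352, p(126)=3519222692, p(127)=3913864295, p(128)=4351078600, p(129)=4835271870, p(130)=5371315400, p(131)=5964539504, p(132)=6620830889, p(133)=7346629512, p(134)=8149040695, p(135)=9035836076, p(136)=10015581680, p(137)=11097645016, p(138)=12292341831, p(139)=13610949895, p(140)=15065878135, p(141)=16670689208, p(142)=18440293320, p(143)=20390982757, p(144)=22540654445, p(145)=24908858009, p(146)=27517052599, p(147)=30388671978, p(148)=33549419497, p(149)=37027355200, p(150)=40853235313, p(151)=45060624582, p(152)=49686288421, p(153)=54770336324, p(154)=60356673280, p(155)=66493182097, p(156)=73232243759, p(157)=80630964769, p(158)=88751778802, p(159)=97662728555, p(160)=107438159466, p(161)=118159068427, p(162)=129913904637, p(163)=142798995930, p(164)=156919475295, p(165)=172389800255, p(166)=189334822579, p(167)=207890420102, p(168)=228204732751, p(169)=250438925115, p(170)=274768617130, p(171)=301384802048, p(172)=330495499613, p(173)=362326859895, p(174)=397125074750.
Final step: p(175) = p(174) + p(173) - p(170) - p(168) + p(163) + p(160) - p(153) - p(149) + p(140) + p(135) - p(124) - p(118) + p(105) + p(98) - p(83) - p(75) + p(58) + p(49) - p(30) - p(20)
= 397125074750 + 362326859895 - 274768617130 - 228204732751 + 142798995930 + 107438159466 - 54770336324 - 37027355200 + 15065878135 + 9035836076 - 2841940500 - 1482074143 + 342325709 + 150198136 - 23338469 - 8118264 + 715220 + 173525 - 5604 - 627
= 435157697830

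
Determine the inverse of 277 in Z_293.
238

gcd(277, 293) = 1, so the inverse exists.
Extended Euclidean algorithm on (293, 277):
293 = 1 × 277 + 16  ⟹  16 = (1)·293 + (-1)·277
277 = 17 × 16 + 5  ⟹  5 = (-17)·293 + (18)·277
16 = 3 × 5 + 1  ⟹  1 = (52)·293 + (-55)·277
So (-55)·277 ≡ 1 (mod 293), i.e. 277^(-1) ≡ -55 ≡ 238 (mod 293).
Check: 277 × 238 = 65926 ≡ 1 (mod 293)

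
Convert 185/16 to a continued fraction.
[11; 1, 1, 3, 2]

Euclidean algorithm steps:
185 = 11 × 16 + 9
16 = 1 × 9 + 7
9 = 1 × 7 + 2
7 = 3 × 2 + 1
2 = 2 × 1 + 0
Continued fraction: [11; 1, 1, 3, 2]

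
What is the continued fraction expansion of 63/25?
[2; 1, 1, 12]

Euclidean algorithm steps:
63 = 2 × 25 + 13
25 = 1 × 13 + 12
13 = 1 × 12 + 1
12 = 12 × 1 + 0
Continued fraction: [2; 1, 1, 12]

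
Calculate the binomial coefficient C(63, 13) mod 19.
0

Using Lucas' theorem:
Write n=63 and k=13 in base 19:
n in base 19: [3, 6]
k in base 19: [0, 13]
C(63,13) mod 19 = ∏ C(n_i, k_i) mod 19
Digit binomials (mod 19): C(3,0) = 1; C(6,13) = 0 (k_i > n_i)
Product: 1 × 0 = 0 ≡ 0 (mod 19)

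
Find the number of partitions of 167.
207890420102

p(n) counts ways to write n as a sum of positive integers (order ignored).
Euler's pentagonal recurrence: p(k) = p(k-1) + p(k-2) - p(k-5) - p(k-7) + p(k-12) + p(k-15) - ... (offsets j(3j∓1)/2, signs ++--, p(0)=1, p(<0)=0).
DP table for k = 0..166: p(0)=1, p(1)=1, p(2)=2, p(3)=3, p(4)=5, p(5)=7, p(6)=11, p(7)=15, p(8)=22, p(9)=30, p(10)=42, p(11)=56, p(12)=77, p(13)=101, p(14)=135, p(15)=176, p(16)=231, p(17)=297, p(18)=385, p(19)=490, p(20)=627, p(21)=792, p(22)=1002, p(23)=1255, p(24)=1575, p(25)=1958, p(26)=2436, p(27)=3010, p(28)=3718, p(29)=4565, p(30)=5604, p(31)=6842, p(32)=8349, p(33)=10143, p(34)=12310, p(35)=14883, p(36)=17977, p(37)=21637, p(38)=26015, p(39)=31185, p(40)=37338, p(41)=44583, p(42)=53174, p(43)=63261, p(44)=75175, p(45)=89134, p(46)=105558, p(47)=124754, p(48)=147273, p(49)=173525, p(50)=204226, p(51)=239943, p(52)=281589, p(53)=329931, p(54)=386155, p(55)=451276, p(56)=526823, p(57)=614154, p(58)=715220, p(59)=831820, p(60)=966467, p(61)=1121505, p(62)=1300156, p(63)=1505499, p(64)=1741630, p(65)=2012558, p(66)=2323520, p(67)=2679689, p(68)=3087735, p(69)=3554345, p(70)=4087968, p(71)=4697205, p(72)=5392783, p(73)=6185689, p(74)=7089500, p(75)=8118264, p(76)=9289091, p(77)=10619863, p(78)=12132164, p(79)=13848650, p(80)=15796476, p(81)=18004327, p(82)=20506255, p(83)=23338469, p(84)=26543660, p(85)=30167357, p(86)=34262962, p(87)=38887673, p(88)=44108109, p(89)=49995925, p(90)=56634173, p(91)=64112359, p(92)=72533807, p(93)=82010177, p(94)=92669720, p(95)=104651419, p(96)=118114304, p(97)=133230930, p(98)=150198136, p(99)=169229875, p(100)=190569292, p(101)=214481126, p(102)=241265379, p(103)=271248950, p(104)=304801365, p(105)=342325709, p(106)=384276336, p(107)=431149389, p(108)=483502844, p(109)=541946240, p(110)=607163746, p(111)=679903203, p(112)=761002156, p(113)=851376628, p(114)=952050665, p(115)=1064144451, p(116)=1188908248, p(117)=1327710076, p(118)=1482074143, p(119)=1653668665, p(120)=1844349560, p(121)=2056148051, p(122)=2291320912, p(123)=2552338241, p(124)=2841940500, p(125)=3163127352, p(126)=3519222692, p(127)=3913864295, p(128)=4351078600, p(129)=4835271870, p(130)=5371315400, p(131)=5964539504, p(132)=6620830889, p(133)=7346629512, p(134)=8149040695, p(135)=9035836076, p(136)=10015581680, p(137)=11097645016, p(138)=12292341831, p(139)=13610949895, p(140)=15065878135, p(141)=16670689208, p(142)=18440293320, p(143)=20390982757, p(144)=22540654445, p(145)=24908858009, p(146)=27517052599, p(147)=30388671978, p(148)=33549419497, p(149)=37027355200, p(150)=40853235313, p(151)=45060624582, p(152)=49686288421, p(153)=54770336324, p(154)=60356673280, p(155)=66493182097, p(156)=73232243759, p(157)=80630964769, p(158)=88751778802, p(159)=97662728555, p(160)=107438159466, p(161)=118159068427, p(162)=129913904637, p(163)=142798995930, p(164)=156919475295, p(165)=172389800255, p(166)=189334822579.
Final step: p(167) = p(166) + p(165) - p(162) - p(160) + p(155) + p(152) - p(145) - p(141) + p(132) + p(127) - p(116) - p(110) + p(97) + p(90) - p(75) - p(67) + p(50) + p(41) - p(22) - p(12)
= 189334822579 + 172389800255 - 129913904637 - 107438159466 + 66493182097 + 49686288421 - 24908858009 - 16670689208 + 6620830889 + 3913864295 - 1188908248 - 607163746 + 133230930 + 56634173 - 8118264 - 2679689 + 204226 + 44583 - 1002 - 77
= 207890420102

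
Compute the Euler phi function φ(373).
372

373 = 373
φ(n) = n × ∏(1 - 1/p) for each prime p dividing n
φ(373) = 373 × (1 - 1/373) = 372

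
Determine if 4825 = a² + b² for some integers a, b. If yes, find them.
8² + 69² (a=8, b=69)

Factorization: 4825 = 5^2 × 193
By Fermat: n is sum of two squares iff every prime p ≡ 3 (mod 4) appears to even power.
All primes ≡ 3 (mod 4) appear to even power.
Search a = 0, 1, 2, … for 4825 - a² a perfect square: first hit at a = 8: 4825 - 64 = 4761 = 69².
4825 = 8² + 69² = 64 + 4761 ✓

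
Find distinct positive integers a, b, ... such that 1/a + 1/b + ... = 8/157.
1/20 + 1/1047 + 1/3287580

Greedy algorithm:
8/157: ceiling(157/8) = 20, use 1/20
3/3140: ceiling(3140/3) = 1047, use 1/1047
1/3287580: ceiling(3287580/1) = 3287580, use 1/3287580
Result: 8/157 = 1/20 + 1/1047 + 1/3287580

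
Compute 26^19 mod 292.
28

Repeated squaring. Binary of 19 = 10011.
26^1 ≡ 26 (mod 292); 26^2 ≡ 92 (mod 292); 26^4 ≡ 288 (mod 292); 26^8 ≡ 16 (mod 292); 26^16 ≡ 256 (mod 292)
26^19 = 26^1 × 26^2 × 26^16 ≡ 28 (mod 292)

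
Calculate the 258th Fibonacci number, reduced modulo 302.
172

Matrix identity: Q^n = [[F_(n+1), F_n], [F_n, F_(n-1)]] with Q = [[1,1],[1,0]].
n = 258 = 100000010₂. Square-and-multiply, entries mod 302:
Q^1 = [[1,1],[1,0]]
Q^2 = (Q^1)² = [[2,1],[1,1]]
Q^4 = (Q^2)² = [[5,3],[3,2]]
Q^8 = (Q^4)² = [[34,21],[21,13]]
Q^16 = (Q^8)² = [[87,81],[81,6]]
Q^32 = (Q^16)² = [[238,285],[285,255]]
Q^64 = (Q^32)² = [[157,75],[75,82]]
Q^129 = (Q^64)²·Q = [[181,74],[74,107]]
Q^258 = (Q^129)² = [[185,172],[172,13]]
F_258 mod 302 = Q^258[0][1] = 172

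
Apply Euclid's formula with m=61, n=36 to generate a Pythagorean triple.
(2425, 4392, 5017)

Euclid's formula: a = m² - n², b = 2mn, c = m² + n²
m = 61, n = 36
a = 61² - 36² = 3721 - 1296 = 2425
b = 2 × 61 × 36 = 4392
c = 61² + 36² = 3721 + 1296 = 5017
Verification: 2425² + 4392² = 5880625 + 19289664 = 25170289 = 5017² ✓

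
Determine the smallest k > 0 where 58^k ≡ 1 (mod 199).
9

199 is prime, so ord(58) divides φ(199) = 198.
Divisors of 198: 1, 2, 3, 6, 9, 11, 18, 22, 33, 66, 99, 198.
Repeated squaring: 58^1 ≡ 58, 58^2 ≡ 180, 58^4 ≡ 162, 58^8 ≡ 175, 58^16 ≡ 178, 58^32 ≡ 43, 58^64 ≡ 58, 58^128 ≡ 180 (mod 199).
Test 58^d mod 199 for each divisor d in increasing order:
58^1 ≡ 58
58^2 ≡ 180
58^3 = 58^2·58^1 ≡ 92
58^6 = 58^4·58^2 ≡ 106
58^9 = 58^8·58^1 ≡ 1  ← first divisor giving 1
The order is 9.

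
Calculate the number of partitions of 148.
33549419497

p(n) counts ways to write n as a sum of positive integers (order ignored).
Euler's pentagonal recurrence: p(k) = p(k-1) + p(k-2) - p(k-5) - p(k-7) + p(k-12) + p(k-15) - ... (offsets j(3j∓1)/2, signs ++--, p(0)=1, p(<0)=0).
DP table for k = 0..147: p(0)=1, p(1)=1, p(2)=2, p(3)=3, p(4)=5, p(5)=7, p(6)=11, p(7)=15, p(8)=22, p(9)=30, p(10)=42, p(11)=56, p(12)=77, p(13)=101, p(14)=135, p(15)=176, p(16)=231, p(17)=297, p(18)=385, p(19)=490, p(20)=627, p(21)=792, p(22)=1002, p(23)=1255, p(24)=1575, p(25)=1958, p(26)=2436, p(27)=3010, p(28)=3718, p(29)=4565, p(30)=5604, p(31)=6842, p(32)=8349, p(33)=10143, p(34)=12310, p(35)=14883, p(36)=17977, p(37)=21637, p(38)=26015, p(39)=31185, p(40)=37338, p(41)=44583, p(42)=53174, p(43)=63261, p(44)=75175, p(45)=89134, p(46)=105558, p(47)=124754, p(48)=147273, p(49)=173525, p(50)=204226, p(51)=239943, p(52)=281589, p(53)=329931, p(54)=386155, p(55)=451276, p(56)=526823, p(57)=614154, p(58)=715220, p(59)=831820, p(60)=966467, p(61)=1121505, p(62)=1300156, p(63)=1505499, p(64)=1741630, p(65)=2012558, p(66)=2323520, p(67)=2679689, p(68)=3087735, p(69)=3554345, p(70)=4087968, p(71)=4697205, p(72)=5392783, p(73)=6185689, p(74)=7089500, p(75)=8118264, p(76)=9289091, p(77)=10619863, p(78)=12132164, p(79)=13848650, p(80)=15796476, p(81)=18004327, p(82)=20506255, p(83)=23338469, p(84)=26543660, p(85)=30167357, p(86)=34262962, p(87)=38887673, p(88)=44108109, p(89)=49995925, p(90)=56634173, p(91)=64112359, p(92)=72533807, p(93)=82010177, p(94)=92669720, p(95)=104651419, p(96)=118114304, p(97)=133230930, p(98)=150198136, p(99)=169229875, p(100)=190569292, p(101)=214481126, p(102)=241265379, p(103)=271248950, p(104)=304801365, p(105)=342325709, p(106)=384276336, p(107)=431149389, p(108)=483502844, p(109)=541946240, p(110)=607163746, p(111)=679903203, p(112)=761002156, p(113)=851376628, p(114)=952050665, p(115)=1064144451, p(116)=1188908248, p(117)=1327710076, p(118)=1482074143, p(119)=1653668665, p(120)=1844349560, p(121)=2056148051, p(122)=2291320912, p(123)=2552338241, p(124)=2841940500, p(125)=3163127352, p(126)=3519222692, p(127)=3913864295, p(128)=4351078600, p(129)=4835271870, p(130)=5371315400, p(131)=5964539504, p(132)=6620830889, p(133)=7346629512, p(134)=8149040695, p(135)=9035836076, p(136)=10015581680, p(137)=11097645016, p(138)=12292341831, p(139)=13610949895, p(140)=15065878135, p(141)=16670689208, p(142)=18440293320, p(143)=20390982757, p(144)=22540654445, p(145)=24908858009, p(146)=27517052599, p(147)=30388671978.
Final step: p(148) = p(147) + p(146) - p(143) - p(141) + p(136) + p(133) - p(126) - p(122) + p(113) + p(108) - p(97) - p(91) + p(78) + p(71) - p(56) - p(48) + p(31) + p(22) - p(3)
= 30388671978 + 27517052599 - 20390982757 - 16670689208 + 10015581680 + 7346629512 - 3519222692 - 2291320912 + 851376628 + 483502844 - 133230930 - 64112359 + 12132164 + 4697205 - 526823 - 147273 + 6842 + 1002 - 3
= 33549419497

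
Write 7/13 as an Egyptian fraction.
1/2 + 1/26

Greedy algorithm:
7/13: ceiling(13/7) = 2, use 1/2
1/26: ceiling(26/1) = 26, use 1/26
Result: 7/13 = 1/2 + 1/26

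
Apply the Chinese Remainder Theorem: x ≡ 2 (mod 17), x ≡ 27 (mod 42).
699

Using Chinese Remainder Theorem:
M = 17 × 42 = 714
M1 = 42, M2 = 17
y1 = 42^(-1) mod 17 = 15
y2 = 17^(-1) mod 42 = 5
x = (2×42×15 + 27×17×5) mod 714 = 699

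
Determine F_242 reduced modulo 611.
140

Matrix identity: Q^n = [[F_(n+1), F_n], [F_n, F_(n-1)]] with Q = [[1,1],[1,0]].
n = 242 = 11110010₂. Square-and-multiply, entries mod 611:
Q^1 = [[1,1],[1,0]]
Q^3 = (Q^1)²·Q = [[3,2],[2,1]]
Q^7 = (Q^3)²·Q = [[21,13],[13,8]]
Q^15 = (Q^7)²·Q = [[376,610],[610,377]]
Q^30 = (Q^15)² = [[236,469],[469,378]]
Q^60 = (Q^30)² = [[96,185],[185,522]]
Q^121 = (Q^60)²·Q = [[133,60],[60,73]]
Q^242 = (Q^121)² = [[515,140],[140,375]]
F_242 mod 611 = Q^242[0][1] = 140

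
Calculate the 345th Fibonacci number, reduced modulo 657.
457

Matrix identity: Q^n = [[F_(n+1), F_n], [F_n, F_(n-1)]] with Q = [[1,1],[1,0]].
n = 345 = 101011001₂. Square-and-multiply, entries mod 657:
Q^1 = [[1,1],[1,0]]
Q^2 = (Q^1)² = [[2,1],[1,1]]
Q^5 = (Q^2)²·Q = [[8,5],[5,3]]
Q^10 = (Q^5)² = [[89,55],[55,34]]
Q^21 = (Q^10)²·Q = [[629,434],[434,195]]
Q^43 = (Q^21)²·Q = [[132,581],[581,208]]
Q^86 = (Q^43)² = [[205,440],[440,422]]
Q^172 = (Q^86)² = [[419,597],[597,479]]
Q^345 = (Q^172)²·Q = [[451,457],[457,651]]
F_345 mod 657 = Q^345[0][1] = 457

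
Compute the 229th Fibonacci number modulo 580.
469

Matrix identity: Q^n = [[F_(n+1), F_n], [F_n, F_(n-1)]] with Q = [[1,1],[1,0]].
n = 229 = 11100101₂. Square-and-multiply, entries mod 580:
Q^1 = [[1,1],[1,0]]
Q^3 = (Q^1)²·Q = [[3,2],[2,1]]
Q^7 = (Q^3)²·Q = [[21,13],[13,8]]
Q^14 = (Q^7)² = [[30,377],[377,233]]
Q^28 = (Q^14)² = [[349,551],[551,378]]
Q^57 = (Q^28)²·Q = [[59,262],[262,377]]
Q^114 = (Q^57)² = [[205,552],[552,233]]
Q^229 = (Q^114)²·Q = [[385,469],[469,496]]
F_229 mod 580 = Q^229[0][1] = 469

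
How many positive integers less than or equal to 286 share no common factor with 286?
120

286 = 2 × 11 × 13
φ(n) = n × ∏(1 - 1/p) for each prime p dividing n
φ(286) = 286 × (1 - 1/2) × (1 - 1/11) × (1 - 1/13) = 120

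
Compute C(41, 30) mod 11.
3

Using Lucas' theorem:
Write n=41 and k=30 in base 11:
n in base 11: [3, 8]
k in base 11: [2, 8]
C(41,30) mod 11 = ∏ C(n_i, k_i) mod 11
Digit binomials (mod 11): C(3,2) = 3; C(8,8) = 1
Product: 3 × 1 = 3 ≡ 3 (mod 11)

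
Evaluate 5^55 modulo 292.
157

Repeated squaring. Binary of 55 = 110111.
5^1 ≡ 5 (mod 292); 5^2 ≡ 25 (mod 292); 5^4 ≡ 41 (mod 292); 5^8 ≡ 221 (mod 292); 5^16 ≡ 77 (mod 292); 5^32 ≡ 89 (mod 292)
5^55 = 5^1 × 5^2 × 5^4 × 5^16 × 5^32 ≡ 157 (mod 292)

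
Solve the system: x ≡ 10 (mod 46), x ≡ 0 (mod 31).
930

Using Chinese Remainder Theorem:
M = 46 × 31 = 1426
M1 = 31, M2 = 46
y1 = 31^(-1) mod 46 = 3
y2 = 46^(-1) mod 31 = 29
x = (10×31×3 + 0×46×29) mod 1426 = 930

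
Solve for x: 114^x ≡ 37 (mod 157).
88

Baby-step giant-step with step n = ⌈√157⌉ = 13.
Baby steps 114^j mod 157 (j:value) for j=0..12: 0:1, 1:114, 2:122, 3:92, 4:126, 5:77, 6:143, 7:131, 8:19, 9:125, 10:120, 11:21, 12:39.
Giant-step multiplier: 114^(-13) ≡ 114^(156-13) = 114^143 ≡ 22 (mod 157).
Giant steps γ_i = 37·22^i mod 157: γ_0=37, γ_1=29, γ_2=10, γ_3=63, γ_4=130, γ_5=34, γ_6=120 (in table at j=10).
x = i·n + j = 6·13 + 10 = 88.
Check: 114^88 ≡ 37 (mod 157).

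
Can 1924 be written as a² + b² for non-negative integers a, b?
18² + 40² (a=18, b=40)

Factorization: 1924 = 2^2 × 13 × 37
By Fermat: n is sum of two squares iff every prime p ≡ 3 (mod 4) appears to even power.
All primes ≡ 3 (mod 4) appear to even power.
Search a = 0, 1, 2, … for 1924 - a² a perfect square: first hit at a = 18: 1924 - 324 = 1600 = 40².
1924 = 18² + 40² = 324 + 1600 ✓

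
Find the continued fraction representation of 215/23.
[9; 2, 1, 7]

Euclidean algorithm steps:
215 = 9 × 23 + 8
23 = 2 × 8 + 7
8 = 1 × 7 + 1
7 = 7 × 1 + 0
Continued fraction: [9; 2, 1, 7]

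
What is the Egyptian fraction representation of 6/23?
1/4 + 1/92

Greedy algorithm:
6/23: ceiling(23/6) = 4, use 1/4
1/92: ceiling(92/1) = 92, use 1/92
Result: 6/23 = 1/4 + 1/92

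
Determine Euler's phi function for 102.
32

102 = 2 × 3 × 17
φ(n) = n × ∏(1 - 1/p) for each prime p dividing n
φ(102) = 102 × (1 - 1/2) × (1 - 1/3) × (1 - 1/17) = 32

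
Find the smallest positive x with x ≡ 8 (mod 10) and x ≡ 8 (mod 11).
8

Using Chinese Remainder Theorem:
M = 10 × 11 = 110
M1 = 11, M2 = 10
y1 = 11^(-1) mod 10 = 1
y2 = 10^(-1) mod 11 = 10
x = (8×11×1 + 8×10×10) mod 110 = 8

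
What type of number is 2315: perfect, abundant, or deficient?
deficient

Proper divisors of 2315: sum = 1 + 5 + 463 = 469
Since 469 < 2315, 2315 is deficient.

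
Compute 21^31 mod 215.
16

Repeated squaring. Binary of 31 = 11111.
21^1 ≡ 21 (mod 215); 21^2 ≡ 11 (mod 215); 21^4 ≡ 121 (mod 215); 21^8 ≡ 21 (mod 215); 21^16 ≡ 11 (mod 215)
21^31 = 21^1 × 21^2 × 21^4 × 21^8 × 21^16 ≡ 16 (mod 215)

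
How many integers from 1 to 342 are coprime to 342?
108

342 = 2 × 3^2 × 19
φ(n) = n × ∏(1 - 1/p) for each prime p dividing n
φ(342) = 342 × (1 - 1/2) × (1 - 1/3) × (1 - 1/19) = 108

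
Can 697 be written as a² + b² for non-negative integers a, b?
11² + 24² (a=11, b=24)

Factorization: 697 = 17 × 41
By Fermat: n is sum of two squares iff every prime p ≡ 3 (mod 4) appears to even power.
All primes ≡ 3 (mod 4) appear to even power.
Search a = 0, 1, 2, … for 697 - a² a perfect square: first hit at a = 11: 697 - 121 = 576 = 24².
697 = 11² + 24² = 121 + 576 ✓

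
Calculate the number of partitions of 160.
107438159466

p(n) counts ways to write n as a sum of positive integers (order ignored).
Euler's pentagonal recurrence: p(k) = p(k-1) + p(k-2) - p(k-5) - p(k-7) + p(k-12) + p(k-15) - ... (offsets j(3j∓1)/2, signs ++--, p(0)=1, p(<0)=0).
DP table for k = 0..159: p(0)=1, p(1)=1, p(2)=2, p(3)=3, p(4)=5, p(5)=7, p(6)=11, p(7)=15, p(8)=22, p(9)=30, p(10)=42, p(11)=56, p(12)=77, p(13)=101, p(14)=135, p(15)=176, p(16)=231, p(17)=297, p(18)=385, p(19)=490, p(20)=627, p(21)=792, p(22)=1002, p(23)=1255, p(24)=1575, p(25)=1958, p(26)=2436, p(27)=3010, p(28)=3718, p(29)=4565, p(30)=5604, p(31)=6842, p(32)=8349, p(33)=10143, p(34)=12310, p(35)=14883, p(36)=17977, p(37)=21637, p(38)=26015, p(39)=31185, p(40)=37338, p(41)=44583, p(42)=53174, p(43)=63261, p(44)=75175, p(45)=89134, p(46)=105558, p(47)=124754, p(48)=147273, p(49)=173525, p(50)=204226, p(51)=239943, p(52)=281589, p(53)=329931, p(54)=386155, p(55)=451276, p(56)=526823, p(57)=614154, p(58)=715220, p(59)=831820, p(60)=966467, p(61)=1121505, p(62)=1300156, p(63)=1505499, p(64)=1741630, p(65)=2012558, p(66)=2323520, p(67)=2679689, p(68)=3087735, p(69)=3554345, p(70)=4087968, p(71)=4697205, p(72)=5392783, p(73)=6185689, p(74)=7089500, p(75)=8118264, p(76)=9289091, p(77)=10619863, p(78)=12132164, p(79)=13848650, p(80)=15796476, p(81)=18004327, p(82)=20506255, p(83)=23338469, p(84)=26543660, p(85)=30167357, p(86)=34262962, p(87)=38887673, p(88)=44108109, p(89)=49995925, p(90)=56634173, p(91)=64112359, p(92)=72533807, p(93)=82010177, p(94)=92669720, p(95)=104651419, p(96)=118114304, p(97)=133230930, p(98)=150198136, p(99)=169229875, p(100)=190569292, p(101)=214481126, p(102)=241265379, p(103)=271248950, p(104)=304801365, p(105)=342325709, p(106)=384276336, p(107)=431149389, p(108)=483502844, p(109)=541946240, p(110)=607163746, p(111)=679903203, p(112)=761002156, p(113)=851376628, p(114)=952050665, p(115)=1064144451, p(116)=1188908248, p(117)=1327710076, p(118)=1482074143, p(119)=1653668665, p(120)=1844349560, p(121)=2056148051, p(122)=2291320912, p(123)=2552338241, p(124)=2841940500, p(125)=3163127352, p(126)=3519222692, p(127)=3913864295, p(128)=4351078600, p(129)=4835271870, p(130)=5371315400, p(131)=5964539504, p(132)=6620830889, p(133)=7346629512, p(134)=8149040695, p(135)=9035836076, p(136)=10015581680, p(137)=11097645016, p(138)=12292341831, p(139)=13610949895, p(140)=15065878135, p(141)=16670689208, p(142)=18440293320, p(143)=20390982757, p(144)=22540654445, p(145)=24908858009, p(146)=27517052599, p(147)=30388671978, p(148)=33549419497, p(149)=37027355200, p(150)=40853235313, p(151)=45060624582, p(152)=49686288421, p(153)=54770336324, p(154)=60356673280, p(155)=66493182097, p(156)=73232243759, p(157)=80630964769, p(158)=88751778802, p(159)=97662728555.
Final step: p(160) = p(159) + p(158) - p(155) - p(153) + p(148) + p(145) - p(138) - p(134) + p(125) + p(120) - p(109) - p(103) + p(90) + p(83) - p(68) - p(60) + p(43) + p(34) - p(15) - p(5)
= 97662728555 + 88751778802 - 66493182097 - 54770336324 + 33549419497 + 24908858009 - 12292341831 - 8149040695 + 3163127352 + 1844349560 - 541946240 - 271248950 + 56634173 + 23338469 - 3087735 - 966467 + 63261 + 12310 - 176 - 7
= 107438159466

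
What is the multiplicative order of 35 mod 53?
52

53 is prime, so ord(35) divides φ(53) = 52.
Divisors of 52: 1, 2, 4, 13, 26, 52.
Repeated squaring: 35^1 ≡ 35, 35^2 ≡ 6, 35^4 ≡ 36, 35^8 ≡ 24, 35^16 ≡ 46, 35^32 ≡ 49 (mod 53).
Test 35^d mod 53 for each divisor d in increasing order:
35^1 ≡ 35
35^2 ≡ 6
35^4 ≡ 36
35^13 = 35^8·35^4·35^1 ≡ 30
35^26 = 35^16·35^8·35^2 ≡ 52
35^52 = 35^32·35^16·35^4 ≡ 1  ← first divisor giving 1
The order is 52.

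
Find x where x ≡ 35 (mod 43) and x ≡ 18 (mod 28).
1110

Using Chinese Remainder Theorem:
M = 43 × 28 = 1204
M1 = 28, M2 = 43
y1 = 28^(-1) mod 43 = 20
y2 = 43^(-1) mod 28 = 15
x = (35×28×20 + 18×43×15) mod 1204 = 1110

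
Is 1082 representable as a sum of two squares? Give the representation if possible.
11² + 31² (a=11, b=31)

Factorization: 1082 = 2 × 541
By Fermat: n is sum of two squares iff every prime p ≡ 3 (mod 4) appears to even power.
All primes ≡ 3 (mod 4) appear to even power.
Search a = 0, 1, 2, … for 1082 - a² a perfect square: first hit at a = 11: 1082 - 121 = 961 = 31².
1082 = 11² + 31² = 121 + 961 ✓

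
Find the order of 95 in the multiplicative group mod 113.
8

113 is prime, so ord(95) divides φ(113) = 112.
Divisors of 112: 1, 2, 4, 7, 8, 14, 16, 28, 56, 112.
Repeated squaring: 95^1 ≡ 95, 95^2 ≡ 98, 95^4 ≡ 112, 95^8 ≡ 1, 95^16 ≡ 1, 95^32 ≡ 1, 95^64 ≡ 1 (mod 113).
Test 95^d mod 113 for each divisor d in increasing order:
95^1 ≡ 95
95^2 ≡ 98
95^4 ≡ 112
95^7 = 95^4·95^2·95^1 ≡ 69
95^8 ≡ 1  ← first divisor giving 1
The order is 8.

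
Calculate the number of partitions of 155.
66493182097

p(n) counts ways to write n as a sum of positive integers (order ignored).
Euler's pentagonal recurrence: p(k) = p(k-1) + p(k-2) - p(k-5) - p(k-7) + p(k-12) + p(k-15) - ... (offsets j(3j∓1)/2, signs ++--, p(0)=1, p(<0)=0).
DP table for k = 0..154: p(0)=1, p(1)=1, p(2)=2, p(3)=3, p(4)=5, p(5)=7, p(6)=11, p(7)=15, p(8)=22, p(9)=30, p(10)=42, p(11)=56, p(12)=77, p(13)=101, p(14)=135, p(15)=176, p(16)=231, p(17)=297, p(18)=385, p(19)=490, p(20)=627, p(21)=792, p(22)=1002, p(23)=1255, p(24)=1575, p(25)=1958, p(26)=2436, p(27)=3010, p(28)=3718, p(29)=4565, p(30)=5604, p(31)=6842, p(32)=8349, p(33)=10143, p(34)=12310, p(35)=14883, p(36)=17977, p(37)=21637, p(38)=26015, p(39)=31185, p(40)=37338, p(41)=44583, p(42)=53174, p(43)=63261, p(44)=75175, p(45)=89134, p(46)=105558, p(47)=124754, p(48)=147273, p(49)=173525, p(50)=204226, p(51)=239943, p(52)=281589, p(53)=329931, p(54)=386155, p(55)=451276, p(56)=526823, p(57)=614154, p(58)=715220, p(59)=831820, p(60)=966467, p(61)=1121505, p(62)=1300156, p(63)=1505499, p(64)=1741630, p(65)=2012558, p(66)=2323520, p(67)=2679689, p(68)=3087735, p(69)=3554345, p(70)=4087968, p(71)=4697205, p(72)=5392783, p(73)=6185689, p(74)=7089500, p(75)=8118264, p(76)=9289091, p(77)=10619863, p(78)=12132164, p(79)=13848650, p(80)=15796476, p(81)=18004327, p(82)=20506255, p(83)=23338469, p(84)=26543660, p(85)=30167357, p(86)=34262962, p(87)=38887673, p(88)=44108109, p(89)=49995925, p(90)=56634173, p(91)=64112359, p(92)=72533807, p(93)=82010177, p(94)=92669720, p(95)=104651419, p(96)=118114304, p(97)=133230930, p(98)=150198136, p(99)=169229875, p(100)=190569292, p(101)=214481126, p(102)=241265379, p(103)=271248950, p(104)=304801365, p(105)=342325709, p(106)=384276336, p(107)=431149389, p(108)=483502844, p(109)=541946240, p(110)=607163746, p(111)=679903203, p(112)=761002156, p(113)=851376628, p(114)=952050665, p(115)=1064144451, p(116)=1188908248, p(117)=1327710076, p(118)=1482074143, p(119)=1653668665, p(120)=1844349560, p(121)=2056148051, p(122)=2291320912, p(123)=2552338241, p(124)=2841940500, p(125)=3163127352, p(126)=3519222692, p(127)=3913864295, p(128)=4351078600, p(129)=4835271870, p(130)=5371315400, p(131)=5964539504, p(132)=6620830889, p(133)=7346629512, p(134)=8149040695, p(135)=9035836076, p(136)=10015581680, p(137)=11097645016, p(138)=12292341831, p(139)=13610949895, p(140)=15065878135, p(141)=16670689208, p(142)=18440293320, p(143)=20390982757, p(144)=22540654445, p(145)=24908858009, p(146)=27517052599, p(147)=30388671978, p(148)=33549419497, p(149)=37027355200, p(150)=40853235313, p(151)=45060624582, p(152)=49686288421, p(153)=54770336324, p(154)=60356673280.
Final step: p(155) = p(154) + p(153) - p(150) - p(148) + p(143) + p(140) - p(133) - p(129) + p(120) + p(115) - p(104) - p(98) + p(85) + p(78) - p(63) - p(55) + p(38) + p(29) - p(10) - p(0)
= 60356673280 + 54770336324 - 40853235313 - 33549419497 + 20390982757 + 15065878135 - 7346629512 - 4835271870 + 1844349560 + 1064144451 - 304801365 - 150198136 + 30167357 + 12132164 - 1505499 - 451276 + 26015 + 4565 - 42 - 1
= 66493182097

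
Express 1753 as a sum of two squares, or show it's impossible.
27² + 32² (a=27, b=32)

Factorization: 1753 = 1753
By Fermat: n is sum of two squares iff every prime p ≡ 3 (mod 4) appears to even power.
All primes ≡ 3 (mod 4) appear to even power.
Search a = 0, 1, 2, … for 1753 - a² a perfect square: first hit at a = 27: 1753 - 729 = 1024 = 32².
1753 = 27² + 32² = 729 + 1024 ✓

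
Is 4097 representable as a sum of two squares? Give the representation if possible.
1² + 64² (a=1, b=64)

Factorization: 4097 = 17 × 241
By Fermat: n is sum of two squares iff every prime p ≡ 3 (mod 4) appears to even power.
All primes ≡ 3 (mod 4) appear to even power.
Search a = 0, 1, 2, … for 4097 - a² a perfect square: first hit at a = 1: 4097 - 1 = 4096 = 64².
4097 = 1² + 64² = 1 + 4096 ✓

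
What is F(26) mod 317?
299

Matrix identity: Q^n = [[F_(n+1), F_n], [F_n, F_(n-1)]] with Q = [[1,1],[1,0]].
n = 26 = 11010₂. Square-and-multiply, entries mod 317:
Q^1 = [[1,1],[1,0]]
Q^3 = (Q^1)²·Q = [[3,2],[2,1]]
Q^6 = (Q^3)² = [[13,8],[8,5]]
Q^13 = (Q^6)²·Q = [[60,233],[233,144]]
Q^26 = (Q^13)² = [[195,299],[299,213]]
F_26 mod 317 = Q^26[0][1] = 299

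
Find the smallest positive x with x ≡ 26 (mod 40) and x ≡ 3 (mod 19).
706

Using Chinese Remainder Theorem:
M = 40 × 19 = 760
M1 = 19, M2 = 40
y1 = 19^(-1) mod 40 = 19
y2 = 40^(-1) mod 19 = 10
x = (26×19×19 + 3×40×10) mod 760 = 706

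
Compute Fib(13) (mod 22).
13

Matrix identity: Q^n = [[F_(n+1), F_n], [F_n, F_(n-1)]] with Q = [[1,1],[1,0]].
n = 13 = 1101₂. Square-and-multiply, entries mod 22:
Q^1 = [[1,1],[1,0]]
Q^3 = (Q^1)²·Q = [[3,2],[2,1]]
Q^6 = (Q^3)² = [[13,8],[8,5]]
Q^13 = (Q^6)²·Q = [[3,13],[13,12]]
F_13 mod 22 = Q^13[0][1] = 13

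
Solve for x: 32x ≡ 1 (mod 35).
23

gcd(32, 35) = 1, so the inverse exists.
Extended Euclidean algorithm on (35, 32):
35 = 1 × 32 + 3  ⟹  3 = (1)·35 + (-1)·32
32 = 10 × 3 + 2  ⟹  2 = (-10)·35 + (11)·32
3 = 1 × 2 + 1  ⟹  1 = (11)·35 + (-12)·32
So (-12)·32 ≡ 1 (mod 35), i.e. 32^(-1) ≡ -12 ≡ 23 (mod 35).
Check: 32 × 23 = 736 ≡ 1 (mod 35)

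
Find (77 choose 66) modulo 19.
0

Using Lucas' theorem:
Write n=77 and k=66 in base 19:
n in base 19: [4, 1]
k in base 19: [3, 9]
C(77,66) mod 19 = ∏ C(n_i, k_i) mod 19
Digit binomials (mod 19): C(4,3) = 4; C(1,9) = 0 (k_i > n_i)
Product: 4 × 0 = 0 ≡ 0 (mod 19)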